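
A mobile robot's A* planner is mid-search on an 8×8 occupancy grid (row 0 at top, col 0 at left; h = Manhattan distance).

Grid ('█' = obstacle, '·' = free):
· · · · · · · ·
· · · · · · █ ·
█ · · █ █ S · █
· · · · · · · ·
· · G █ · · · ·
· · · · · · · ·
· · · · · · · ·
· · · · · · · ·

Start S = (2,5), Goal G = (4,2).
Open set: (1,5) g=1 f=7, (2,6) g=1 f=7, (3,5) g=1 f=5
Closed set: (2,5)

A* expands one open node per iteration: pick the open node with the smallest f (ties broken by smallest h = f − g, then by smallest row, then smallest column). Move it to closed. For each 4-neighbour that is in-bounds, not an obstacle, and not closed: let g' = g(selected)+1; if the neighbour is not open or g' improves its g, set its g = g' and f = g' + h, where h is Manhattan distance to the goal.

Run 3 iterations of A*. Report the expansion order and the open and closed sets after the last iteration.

order=[(3,5) → (3,4) → (3,3)]; open=[(1,5) g=1 f=7, (2,6) g=1 f=7, (3,2) g=4 f=5, (3,6) g=2 f=7, (4,4) g=3 f=5, (4,5) g=2 f=5]; closed=[(2,5), (3,3), (3,4), (3,5)]

step 1: expand (3,5) (f=5, h=4) → closed; open now [(1,5) g=1 f=7, (2,6) g=1 f=7, (3,4) g=2 f=5, (3,6) g=2 f=7, (4,5) g=2 f=5]
step 2: expand (3,4) (f=5, h=3) → closed; open now [(1,5) g=1 f=7, (2,6) g=1 f=7, (3,3) g=3 f=5, (3,6) g=2 f=7, (4,4) g=3 f=5, (4,5) g=2 f=5]
step 3: expand (3,3) (f=5, h=2) → closed; open now [(1,5) g=1 f=7, (2,6) g=1 f=7, (3,2) g=4 f=5, (3,6) g=2 f=7, (4,4) g=3 f=5, (4,5) g=2 f=5]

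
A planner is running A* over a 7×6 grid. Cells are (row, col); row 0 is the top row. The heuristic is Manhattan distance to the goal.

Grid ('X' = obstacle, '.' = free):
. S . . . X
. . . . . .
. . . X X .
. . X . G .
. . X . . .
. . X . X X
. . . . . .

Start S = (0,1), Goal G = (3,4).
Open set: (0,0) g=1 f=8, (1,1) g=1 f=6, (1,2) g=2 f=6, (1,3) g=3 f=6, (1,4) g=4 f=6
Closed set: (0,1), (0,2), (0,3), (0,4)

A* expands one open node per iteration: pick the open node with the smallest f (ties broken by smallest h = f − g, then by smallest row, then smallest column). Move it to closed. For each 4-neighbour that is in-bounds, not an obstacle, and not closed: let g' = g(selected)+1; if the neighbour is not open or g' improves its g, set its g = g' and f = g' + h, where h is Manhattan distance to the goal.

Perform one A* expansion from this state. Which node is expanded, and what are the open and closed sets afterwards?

expanded=(1,4); open=[(0,0) g=1 f=8, (1,1) g=1 f=6, (1,2) g=2 f=6, (1,3) g=3 f=6, (1,5) g=5 f=8]; closed=[(0,1), (0,2), (0,3), (0,4), (1,4)]

step 1: expand (1,4) (f=6, h=2) → closed; open now [(0,0) g=1 f=8, (1,1) g=1 f=6, (1,2) g=2 f=6, (1,3) g=3 f=6, (1,5) g=5 f=8]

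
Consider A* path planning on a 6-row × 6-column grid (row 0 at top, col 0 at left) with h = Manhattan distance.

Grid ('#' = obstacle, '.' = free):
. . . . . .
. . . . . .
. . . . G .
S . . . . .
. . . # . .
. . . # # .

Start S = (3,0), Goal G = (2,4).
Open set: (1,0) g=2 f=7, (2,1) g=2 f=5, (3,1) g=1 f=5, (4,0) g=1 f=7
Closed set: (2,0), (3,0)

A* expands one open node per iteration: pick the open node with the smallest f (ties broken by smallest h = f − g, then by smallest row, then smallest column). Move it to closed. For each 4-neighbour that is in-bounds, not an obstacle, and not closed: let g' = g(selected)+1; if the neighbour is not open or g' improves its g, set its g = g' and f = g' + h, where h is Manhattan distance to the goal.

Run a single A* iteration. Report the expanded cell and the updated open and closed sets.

step 1: expand (2,1) (f=5, h=3) → closed; open now [(1,0) g=2 f=7, (1,1) g=3 f=7, (2,2) g=3 f=5, (3,1) g=1 f=5, (4,0) g=1 f=7]

expanded=(2,1); open=[(1,0) g=2 f=7, (1,1) g=3 f=7, (2,2) g=3 f=5, (3,1) g=1 f=5, (4,0) g=1 f=7]; closed=[(2,0), (2,1), (3,0)]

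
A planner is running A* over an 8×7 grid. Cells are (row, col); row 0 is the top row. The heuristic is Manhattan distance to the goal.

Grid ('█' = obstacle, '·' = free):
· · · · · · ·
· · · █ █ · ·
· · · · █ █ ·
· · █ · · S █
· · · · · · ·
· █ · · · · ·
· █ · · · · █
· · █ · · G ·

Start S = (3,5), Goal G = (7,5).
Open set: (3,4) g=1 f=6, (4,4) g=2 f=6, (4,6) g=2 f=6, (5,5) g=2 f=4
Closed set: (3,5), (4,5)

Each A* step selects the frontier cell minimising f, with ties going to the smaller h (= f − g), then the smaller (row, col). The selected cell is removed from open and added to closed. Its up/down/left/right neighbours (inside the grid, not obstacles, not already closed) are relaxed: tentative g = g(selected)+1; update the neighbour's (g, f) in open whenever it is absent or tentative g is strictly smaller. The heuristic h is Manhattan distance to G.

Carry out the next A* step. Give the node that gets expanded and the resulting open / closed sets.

expanded=(5,5); open=[(3,4) g=1 f=6, (4,4) g=2 f=6, (4,6) g=2 f=6, (5,4) g=3 f=6, (5,6) g=3 f=6, (6,5) g=3 f=4]; closed=[(3,5), (4,5), (5,5)]

step 1: expand (5,5) (f=4, h=2) → closed; open now [(3,4) g=1 f=6, (4,4) g=2 f=6, (4,6) g=2 f=6, (5,4) g=3 f=6, (5,6) g=3 f=6, (6,5) g=3 f=4]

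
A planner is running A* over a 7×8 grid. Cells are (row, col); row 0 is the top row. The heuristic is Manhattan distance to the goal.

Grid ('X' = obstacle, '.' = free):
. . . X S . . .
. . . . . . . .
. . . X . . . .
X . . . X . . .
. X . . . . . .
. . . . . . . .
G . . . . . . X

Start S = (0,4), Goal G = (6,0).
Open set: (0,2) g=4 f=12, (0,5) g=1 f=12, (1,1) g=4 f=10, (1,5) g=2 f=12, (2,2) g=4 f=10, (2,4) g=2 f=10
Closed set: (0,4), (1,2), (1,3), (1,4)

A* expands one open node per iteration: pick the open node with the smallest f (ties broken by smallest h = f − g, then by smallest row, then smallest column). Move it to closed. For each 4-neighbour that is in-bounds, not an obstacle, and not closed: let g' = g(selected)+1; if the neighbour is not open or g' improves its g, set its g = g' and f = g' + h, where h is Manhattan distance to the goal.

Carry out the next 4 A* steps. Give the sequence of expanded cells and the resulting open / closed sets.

order=[(1,1) → (1,0) → (2,0) → (2,1)]; open=[(0,0) g=6 f=12, (0,1) g=5 f=12, (0,2) g=4 f=12, (0,5) g=1 f=12, (1,5) g=2 f=12, (2,2) g=4 f=10, (2,4) g=2 f=10, (3,1) g=6 f=10]; closed=[(0,4), (1,0), (1,1), (1,2), (1,3), (1,4), (2,0), (2,1)]

step 1: expand (1,1) (f=10, h=6) → closed; open now [(0,1) g=5 f=12, (0,2) g=4 f=12, (0,5) g=1 f=12, (1,0) g=5 f=10, (1,5) g=2 f=12, (2,1) g=5 f=10, (2,2) g=4 f=10, (2,4) g=2 f=10]
step 2: expand (1,0) (f=10, h=5) → closed; open now [(0,0) g=6 f=12, (0,1) g=5 f=12, (0,2) g=4 f=12, (0,5) g=1 f=12, (1,5) g=2 f=12, (2,0) g=6 f=10, (2,1) g=5 f=10, (2,2) g=4 f=10, (2,4) g=2 f=10]
step 3: expand (2,0) (f=10, h=4) → closed; open now [(0,0) g=6 f=12, (0,1) g=5 f=12, (0,2) g=4 f=12, (0,5) g=1 f=12, (1,5) g=2 f=12, (2,1) g=5 f=10, (2,2) g=4 f=10, (2,4) g=2 f=10]
step 4: expand (2,1) (f=10, h=5) → closed; open now [(0,0) g=6 f=12, (0,1) g=5 f=12, (0,2) g=4 f=12, (0,5) g=1 f=12, (1,5) g=2 f=12, (2,2) g=4 f=10, (2,4) g=2 f=10, (3,1) g=6 f=10]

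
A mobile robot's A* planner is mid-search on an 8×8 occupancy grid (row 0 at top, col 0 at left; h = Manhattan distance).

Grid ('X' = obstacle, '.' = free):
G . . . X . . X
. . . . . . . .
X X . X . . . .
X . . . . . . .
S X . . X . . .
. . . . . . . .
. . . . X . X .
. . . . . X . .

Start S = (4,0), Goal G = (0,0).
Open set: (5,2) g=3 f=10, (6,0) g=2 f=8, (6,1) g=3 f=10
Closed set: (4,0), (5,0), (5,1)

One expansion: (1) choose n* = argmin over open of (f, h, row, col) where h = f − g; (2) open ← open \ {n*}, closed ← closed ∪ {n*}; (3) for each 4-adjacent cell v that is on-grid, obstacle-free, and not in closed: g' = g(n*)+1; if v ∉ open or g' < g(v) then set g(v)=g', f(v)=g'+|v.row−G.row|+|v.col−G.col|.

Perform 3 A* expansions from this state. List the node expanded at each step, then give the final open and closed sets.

step 1: expand (6,0) (f=8, h=6) → closed; open now [(5,2) g=3 f=10, (6,1) g=3 f=10, (7,0) g=3 f=10]
step 2: expand (5,2) (f=10, h=7) → closed; open now [(4,2) g=4 f=10, (5,3) g=4 f=12, (6,1) g=3 f=10, (6,2) g=4 f=12, (7,0) g=3 f=10]
step 3: expand (4,2) (f=10, h=6) → closed; open now [(3,2) g=5 f=10, (4,3) g=5 f=12, (5,3) g=4 f=12, (6,1) g=3 f=10, (6,2) g=4 f=12, (7,0) g=3 f=10]

order=[(6,0) → (5,2) → (4,2)]; open=[(3,2) g=5 f=10, (4,3) g=5 f=12, (5,3) g=4 f=12, (6,1) g=3 f=10, (6,2) g=4 f=12, (7,0) g=3 f=10]; closed=[(4,0), (4,2), (5,0), (5,1), (5,2), (6,0)]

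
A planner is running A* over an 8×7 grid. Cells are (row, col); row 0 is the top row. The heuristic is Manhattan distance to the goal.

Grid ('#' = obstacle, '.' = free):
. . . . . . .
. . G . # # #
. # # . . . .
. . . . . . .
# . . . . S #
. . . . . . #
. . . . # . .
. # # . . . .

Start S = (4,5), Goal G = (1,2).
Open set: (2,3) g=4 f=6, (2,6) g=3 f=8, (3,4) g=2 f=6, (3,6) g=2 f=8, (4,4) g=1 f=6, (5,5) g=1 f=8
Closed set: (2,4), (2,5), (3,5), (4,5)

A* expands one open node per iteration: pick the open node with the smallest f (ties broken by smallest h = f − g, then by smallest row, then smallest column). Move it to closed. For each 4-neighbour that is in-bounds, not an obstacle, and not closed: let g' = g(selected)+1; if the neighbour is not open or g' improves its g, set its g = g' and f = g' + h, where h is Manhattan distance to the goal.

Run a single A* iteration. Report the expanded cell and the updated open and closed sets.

step 1: expand (2,3) (f=6, h=2) → closed; open now [(1,3) g=5 f=6, (2,6) g=3 f=8, (3,3) g=5 f=8, (3,4) g=2 f=6, (3,6) g=2 f=8, (4,4) g=1 f=6, (5,5) g=1 f=8]

expanded=(2,3); open=[(1,3) g=5 f=6, (2,6) g=3 f=8, (3,3) g=5 f=8, (3,4) g=2 f=6, (3,6) g=2 f=8, (4,4) g=1 f=6, (5,5) g=1 f=8]; closed=[(2,3), (2,4), (2,5), (3,5), (4,5)]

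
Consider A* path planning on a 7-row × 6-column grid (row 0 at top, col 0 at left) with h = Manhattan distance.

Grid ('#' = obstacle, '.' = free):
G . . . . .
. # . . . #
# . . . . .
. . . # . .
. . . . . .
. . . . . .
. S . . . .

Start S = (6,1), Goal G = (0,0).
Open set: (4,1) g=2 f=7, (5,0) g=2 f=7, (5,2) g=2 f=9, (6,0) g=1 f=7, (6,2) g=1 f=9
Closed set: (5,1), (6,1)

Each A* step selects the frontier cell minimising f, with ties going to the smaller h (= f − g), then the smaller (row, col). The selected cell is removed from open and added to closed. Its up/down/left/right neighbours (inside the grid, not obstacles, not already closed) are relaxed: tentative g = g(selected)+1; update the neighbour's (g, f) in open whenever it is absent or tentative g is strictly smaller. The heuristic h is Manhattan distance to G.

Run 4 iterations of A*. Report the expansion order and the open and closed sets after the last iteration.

step 1: expand (4,1) (f=7, h=5) → closed; open now [(3,1) g=3 f=7, (4,0) g=3 f=7, (4,2) g=3 f=9, (5,0) g=2 f=7, (5,2) g=2 f=9, (6,0) g=1 f=7, (6,2) g=1 f=9]
step 2: expand (3,1) (f=7, h=4) → closed; open now [(2,1) g=4 f=7, (3,0) g=4 f=7, (3,2) g=4 f=9, (4,0) g=3 f=7, (4,2) g=3 f=9, (5,0) g=2 f=7, (5,2) g=2 f=9, (6,0) g=1 f=7, (6,2) g=1 f=9]
step 3: expand (2,1) (f=7, h=3) → closed; open now [(2,2) g=5 f=9, (3,0) g=4 f=7, (3,2) g=4 f=9, (4,0) g=3 f=7, (4,2) g=3 f=9, (5,0) g=2 f=7, (5,2) g=2 f=9, (6,0) g=1 f=7, (6,2) g=1 f=9]
step 4: expand (3,0) (f=7, h=3) → closed; open now [(2,2) g=5 f=9, (3,2) g=4 f=9, (4,0) g=3 f=7, (4,2) g=3 f=9, (5,0) g=2 f=7, (5,2) g=2 f=9, (6,0) g=1 f=7, (6,2) g=1 f=9]

order=[(4,1) → (3,1) → (2,1) → (3,0)]; open=[(2,2) g=5 f=9, (3,2) g=4 f=9, (4,0) g=3 f=7, (4,2) g=3 f=9, (5,0) g=2 f=7, (5,2) g=2 f=9, (6,0) g=1 f=7, (6,2) g=1 f=9]; closed=[(2,1), (3,0), (3,1), (4,1), (5,1), (6,1)]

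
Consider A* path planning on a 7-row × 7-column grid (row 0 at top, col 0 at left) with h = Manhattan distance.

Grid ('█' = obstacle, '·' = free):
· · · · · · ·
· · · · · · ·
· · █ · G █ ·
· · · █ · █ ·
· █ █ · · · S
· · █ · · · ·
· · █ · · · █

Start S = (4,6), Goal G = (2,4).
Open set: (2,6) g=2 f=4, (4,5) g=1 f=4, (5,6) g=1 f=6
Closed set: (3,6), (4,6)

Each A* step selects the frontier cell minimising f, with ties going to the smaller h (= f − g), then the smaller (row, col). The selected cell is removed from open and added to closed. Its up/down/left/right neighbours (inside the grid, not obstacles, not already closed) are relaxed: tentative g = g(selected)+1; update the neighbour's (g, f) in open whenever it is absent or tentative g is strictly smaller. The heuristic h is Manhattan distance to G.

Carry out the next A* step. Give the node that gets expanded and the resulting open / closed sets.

step 1: expand (2,6) (f=4, h=2) → closed; open now [(1,6) g=3 f=6, (4,5) g=1 f=4, (5,6) g=1 f=6]

expanded=(2,6); open=[(1,6) g=3 f=6, (4,5) g=1 f=4, (5,6) g=1 f=6]; closed=[(2,6), (3,6), (4,6)]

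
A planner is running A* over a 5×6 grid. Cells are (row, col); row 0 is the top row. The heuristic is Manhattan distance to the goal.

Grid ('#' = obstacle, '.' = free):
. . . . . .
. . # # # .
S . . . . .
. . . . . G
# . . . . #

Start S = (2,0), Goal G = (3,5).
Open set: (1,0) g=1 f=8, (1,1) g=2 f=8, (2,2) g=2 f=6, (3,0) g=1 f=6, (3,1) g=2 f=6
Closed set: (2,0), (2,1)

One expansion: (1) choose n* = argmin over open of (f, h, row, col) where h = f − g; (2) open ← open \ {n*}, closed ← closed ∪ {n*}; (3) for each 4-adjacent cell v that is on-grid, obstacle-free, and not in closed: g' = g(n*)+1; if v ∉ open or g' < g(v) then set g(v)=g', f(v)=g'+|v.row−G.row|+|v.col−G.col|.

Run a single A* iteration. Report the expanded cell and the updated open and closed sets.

expanded=(2,2); open=[(1,0) g=1 f=8, (1,1) g=2 f=8, (2,3) g=3 f=6, (3,0) g=1 f=6, (3,1) g=2 f=6, (3,2) g=3 f=6]; closed=[(2,0), (2,1), (2,2)]

step 1: expand (2,2) (f=6, h=4) → closed; open now [(1,0) g=1 f=8, (1,1) g=2 f=8, (2,3) g=3 f=6, (3,0) g=1 f=6, (3,1) g=2 f=6, (3,2) g=3 f=6]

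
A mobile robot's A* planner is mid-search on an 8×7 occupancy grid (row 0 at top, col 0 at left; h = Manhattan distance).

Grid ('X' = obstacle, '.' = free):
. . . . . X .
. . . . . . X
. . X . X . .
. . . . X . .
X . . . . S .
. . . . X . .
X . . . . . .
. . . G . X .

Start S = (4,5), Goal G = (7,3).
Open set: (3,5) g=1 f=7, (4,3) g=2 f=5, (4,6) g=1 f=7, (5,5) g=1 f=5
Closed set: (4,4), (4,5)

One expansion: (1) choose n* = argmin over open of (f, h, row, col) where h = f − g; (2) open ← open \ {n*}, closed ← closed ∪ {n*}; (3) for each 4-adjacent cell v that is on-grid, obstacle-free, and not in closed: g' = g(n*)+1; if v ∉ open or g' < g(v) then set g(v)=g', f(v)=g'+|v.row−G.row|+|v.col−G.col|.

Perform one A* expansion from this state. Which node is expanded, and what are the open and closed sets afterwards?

step 1: expand (4,3) (f=5, h=3) → closed; open now [(3,3) g=3 f=7, (3,5) g=1 f=7, (4,2) g=3 f=7, (4,6) g=1 f=7, (5,3) g=3 f=5, (5,5) g=1 f=5]

expanded=(4,3); open=[(3,3) g=3 f=7, (3,5) g=1 f=7, (4,2) g=3 f=7, (4,6) g=1 f=7, (5,3) g=3 f=5, (5,5) g=1 f=5]; closed=[(4,3), (4,4), (4,5)]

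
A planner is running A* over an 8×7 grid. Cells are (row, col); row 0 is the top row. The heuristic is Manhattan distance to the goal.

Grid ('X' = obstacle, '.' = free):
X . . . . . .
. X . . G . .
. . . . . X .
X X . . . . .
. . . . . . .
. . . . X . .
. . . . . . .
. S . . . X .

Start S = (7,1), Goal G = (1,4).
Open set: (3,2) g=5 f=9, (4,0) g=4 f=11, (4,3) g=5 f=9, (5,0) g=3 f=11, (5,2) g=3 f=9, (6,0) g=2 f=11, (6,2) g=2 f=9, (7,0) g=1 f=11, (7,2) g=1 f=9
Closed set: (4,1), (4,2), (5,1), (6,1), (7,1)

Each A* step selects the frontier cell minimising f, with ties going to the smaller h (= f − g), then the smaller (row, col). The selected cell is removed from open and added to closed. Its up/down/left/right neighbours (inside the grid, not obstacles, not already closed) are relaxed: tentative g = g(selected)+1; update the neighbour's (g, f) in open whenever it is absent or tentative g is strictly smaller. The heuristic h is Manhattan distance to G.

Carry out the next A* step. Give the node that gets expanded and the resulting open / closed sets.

expanded=(3,2); open=[(2,2) g=6 f=9, (3,3) g=6 f=9, (4,0) g=4 f=11, (4,3) g=5 f=9, (5,0) g=3 f=11, (5,2) g=3 f=9, (6,0) g=2 f=11, (6,2) g=2 f=9, (7,0) g=1 f=11, (7,2) g=1 f=9]; closed=[(3,2), (4,1), (4,2), (5,1), (6,1), (7,1)]

step 1: expand (3,2) (f=9, h=4) → closed; open now [(2,2) g=6 f=9, (3,3) g=6 f=9, (4,0) g=4 f=11, (4,3) g=5 f=9, (5,0) g=3 f=11, (5,2) g=3 f=9, (6,0) g=2 f=11, (6,2) g=2 f=9, (7,0) g=1 f=11, (7,2) g=1 f=9]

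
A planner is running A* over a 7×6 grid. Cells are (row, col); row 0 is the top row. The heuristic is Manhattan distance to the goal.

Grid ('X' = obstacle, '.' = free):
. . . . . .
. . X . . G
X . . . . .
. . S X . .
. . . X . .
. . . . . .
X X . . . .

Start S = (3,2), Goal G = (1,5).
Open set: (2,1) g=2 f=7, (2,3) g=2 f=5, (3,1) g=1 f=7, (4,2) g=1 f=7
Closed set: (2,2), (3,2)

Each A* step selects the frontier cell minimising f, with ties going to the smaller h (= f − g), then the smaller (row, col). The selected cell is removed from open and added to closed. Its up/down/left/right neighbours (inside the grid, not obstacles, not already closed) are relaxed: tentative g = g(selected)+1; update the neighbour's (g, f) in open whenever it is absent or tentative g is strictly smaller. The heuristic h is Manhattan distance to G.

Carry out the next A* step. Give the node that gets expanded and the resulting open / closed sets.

expanded=(2,3); open=[(1,3) g=3 f=5, (2,1) g=2 f=7, (2,4) g=3 f=5, (3,1) g=1 f=7, (4,2) g=1 f=7]; closed=[(2,2), (2,3), (3,2)]

step 1: expand (2,3) (f=5, h=3) → closed; open now [(1,3) g=3 f=5, (2,1) g=2 f=7, (2,4) g=3 f=5, (3,1) g=1 f=7, (4,2) g=1 f=7]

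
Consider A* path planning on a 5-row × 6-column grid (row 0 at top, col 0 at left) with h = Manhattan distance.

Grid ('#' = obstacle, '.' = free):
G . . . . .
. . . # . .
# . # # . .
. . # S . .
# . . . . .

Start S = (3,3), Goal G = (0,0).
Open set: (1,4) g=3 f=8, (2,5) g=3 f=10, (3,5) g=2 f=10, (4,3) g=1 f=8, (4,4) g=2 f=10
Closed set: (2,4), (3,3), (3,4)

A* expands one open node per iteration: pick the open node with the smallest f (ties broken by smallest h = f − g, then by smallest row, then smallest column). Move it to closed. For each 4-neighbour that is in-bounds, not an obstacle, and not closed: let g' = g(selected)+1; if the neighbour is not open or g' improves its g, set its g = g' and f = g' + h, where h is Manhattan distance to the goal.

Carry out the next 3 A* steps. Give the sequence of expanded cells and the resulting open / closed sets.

step 1: expand (1,4) (f=8, h=5) → closed; open now [(0,4) g=4 f=8, (1,5) g=4 f=10, (2,5) g=3 f=10, (3,5) g=2 f=10, (4,3) g=1 f=8, (4,4) g=2 f=10]
step 2: expand (0,4) (f=8, h=4) → closed; open now [(0,3) g=5 f=8, (0,5) g=5 f=10, (1,5) g=4 f=10, (2,5) g=3 f=10, (3,5) g=2 f=10, (4,3) g=1 f=8, (4,4) g=2 f=10]
step 3: expand (0,3) (f=8, h=3) → closed; open now [(0,2) g=6 f=8, (0,5) g=5 f=10, (1,5) g=4 f=10, (2,5) g=3 f=10, (3,5) g=2 f=10, (4,3) g=1 f=8, (4,4) g=2 f=10]

order=[(1,4) → (0,4) → (0,3)]; open=[(0,2) g=6 f=8, (0,5) g=5 f=10, (1,5) g=4 f=10, (2,5) g=3 f=10, (3,5) g=2 f=10, (4,3) g=1 f=8, (4,4) g=2 f=10]; closed=[(0,3), (0,4), (1,4), (2,4), (3,3), (3,4)]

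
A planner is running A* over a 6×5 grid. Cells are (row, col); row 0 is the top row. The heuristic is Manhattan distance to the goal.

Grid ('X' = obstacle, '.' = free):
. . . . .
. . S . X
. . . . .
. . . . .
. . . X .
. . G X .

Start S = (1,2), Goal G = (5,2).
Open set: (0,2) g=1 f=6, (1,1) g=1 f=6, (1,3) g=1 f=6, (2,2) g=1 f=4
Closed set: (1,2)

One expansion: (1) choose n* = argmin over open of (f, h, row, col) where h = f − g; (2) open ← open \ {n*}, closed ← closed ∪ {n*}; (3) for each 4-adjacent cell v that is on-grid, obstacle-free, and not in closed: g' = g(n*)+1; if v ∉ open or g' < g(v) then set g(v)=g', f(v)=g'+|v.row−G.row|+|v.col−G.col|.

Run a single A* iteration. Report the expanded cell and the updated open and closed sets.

expanded=(2,2); open=[(0,2) g=1 f=6, (1,1) g=1 f=6, (1,3) g=1 f=6, (2,1) g=2 f=6, (2,3) g=2 f=6, (3,2) g=2 f=4]; closed=[(1,2), (2,2)]

step 1: expand (2,2) (f=4, h=3) → closed; open now [(0,2) g=1 f=6, (1,1) g=1 f=6, (1,3) g=1 f=6, (2,1) g=2 f=6, (2,3) g=2 f=6, (3,2) g=2 f=4]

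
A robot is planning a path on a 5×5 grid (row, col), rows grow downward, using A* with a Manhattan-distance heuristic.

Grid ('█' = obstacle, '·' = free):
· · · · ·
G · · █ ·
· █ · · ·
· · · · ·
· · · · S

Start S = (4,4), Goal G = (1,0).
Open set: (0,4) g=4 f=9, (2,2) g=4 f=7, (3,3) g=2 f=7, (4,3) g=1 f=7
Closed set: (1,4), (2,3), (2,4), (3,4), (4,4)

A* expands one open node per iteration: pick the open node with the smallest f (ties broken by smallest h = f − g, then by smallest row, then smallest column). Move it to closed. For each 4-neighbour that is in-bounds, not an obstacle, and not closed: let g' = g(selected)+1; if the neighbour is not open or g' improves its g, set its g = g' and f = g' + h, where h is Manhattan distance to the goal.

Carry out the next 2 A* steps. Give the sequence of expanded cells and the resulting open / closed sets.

step 1: expand (2,2) (f=7, h=3) → closed; open now [(0,4) g=4 f=9, (1,2) g=5 f=7, (3,2) g=5 f=9, (3,3) g=2 f=7, (4,3) g=1 f=7]
step 2: expand (1,2) (f=7, h=2) → closed; open now [(0,2) g=6 f=9, (0,4) g=4 f=9, (1,1) g=6 f=7, (3,2) g=5 f=9, (3,3) g=2 f=7, (4,3) g=1 f=7]

order=[(2,2) → (1,2)]; open=[(0,2) g=6 f=9, (0,4) g=4 f=9, (1,1) g=6 f=7, (3,2) g=5 f=9, (3,3) g=2 f=7, (4,3) g=1 f=7]; closed=[(1,2), (1,4), (2,2), (2,3), (2,4), (3,4), (4,4)]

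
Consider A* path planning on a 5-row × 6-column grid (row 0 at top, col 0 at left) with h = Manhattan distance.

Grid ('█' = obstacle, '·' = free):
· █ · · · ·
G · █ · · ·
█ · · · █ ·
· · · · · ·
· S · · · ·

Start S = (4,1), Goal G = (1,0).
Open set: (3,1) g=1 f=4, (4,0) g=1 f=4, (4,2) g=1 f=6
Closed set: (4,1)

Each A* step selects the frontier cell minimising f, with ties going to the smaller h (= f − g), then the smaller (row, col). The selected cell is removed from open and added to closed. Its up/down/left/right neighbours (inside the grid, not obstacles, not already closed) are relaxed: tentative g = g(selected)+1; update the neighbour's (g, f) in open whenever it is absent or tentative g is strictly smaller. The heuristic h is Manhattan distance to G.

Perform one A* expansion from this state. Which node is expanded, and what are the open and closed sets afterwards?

expanded=(3,1); open=[(2,1) g=2 f=4, (3,0) g=2 f=4, (3,2) g=2 f=6, (4,0) g=1 f=4, (4,2) g=1 f=6]; closed=[(3,1), (4,1)]

step 1: expand (3,1) (f=4, h=3) → closed; open now [(2,1) g=2 f=4, (3,0) g=2 f=4, (3,2) g=2 f=6, (4,0) g=1 f=4, (4,2) g=1 f=6]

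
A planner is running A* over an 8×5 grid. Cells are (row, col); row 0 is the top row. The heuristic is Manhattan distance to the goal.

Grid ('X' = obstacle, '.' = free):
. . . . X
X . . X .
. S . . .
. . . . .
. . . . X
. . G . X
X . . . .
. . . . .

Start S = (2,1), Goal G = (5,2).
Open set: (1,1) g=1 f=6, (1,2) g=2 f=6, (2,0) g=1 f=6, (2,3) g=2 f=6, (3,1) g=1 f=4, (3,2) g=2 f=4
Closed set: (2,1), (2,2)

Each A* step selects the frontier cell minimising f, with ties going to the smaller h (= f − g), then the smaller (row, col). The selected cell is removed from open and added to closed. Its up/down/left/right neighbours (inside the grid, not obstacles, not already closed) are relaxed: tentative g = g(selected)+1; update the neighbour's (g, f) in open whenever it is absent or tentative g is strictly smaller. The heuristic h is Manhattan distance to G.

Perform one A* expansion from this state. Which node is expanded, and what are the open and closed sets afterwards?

expanded=(3,2); open=[(1,1) g=1 f=6, (1,2) g=2 f=6, (2,0) g=1 f=6, (2,3) g=2 f=6, (3,1) g=1 f=4, (3,3) g=3 f=6, (4,2) g=3 f=4]; closed=[(2,1), (2,2), (3,2)]

step 1: expand (3,2) (f=4, h=2) → closed; open now [(1,1) g=1 f=6, (1,2) g=2 f=6, (2,0) g=1 f=6, (2,3) g=2 f=6, (3,1) g=1 f=4, (3,3) g=3 f=6, (4,2) g=3 f=4]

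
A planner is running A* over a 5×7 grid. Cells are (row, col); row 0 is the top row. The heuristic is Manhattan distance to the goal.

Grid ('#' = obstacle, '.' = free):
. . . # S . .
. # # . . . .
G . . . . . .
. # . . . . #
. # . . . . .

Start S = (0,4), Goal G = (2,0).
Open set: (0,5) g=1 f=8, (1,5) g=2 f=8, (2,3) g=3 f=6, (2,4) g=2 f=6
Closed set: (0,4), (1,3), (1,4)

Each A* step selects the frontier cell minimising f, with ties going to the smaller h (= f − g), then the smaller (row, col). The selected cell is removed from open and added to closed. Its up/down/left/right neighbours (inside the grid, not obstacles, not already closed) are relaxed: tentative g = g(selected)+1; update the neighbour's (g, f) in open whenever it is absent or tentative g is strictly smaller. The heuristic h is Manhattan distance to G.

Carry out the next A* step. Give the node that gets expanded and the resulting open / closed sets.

step 1: expand (2,3) (f=6, h=3) → closed; open now [(0,5) g=1 f=8, (1,5) g=2 f=8, (2,2) g=4 f=6, (2,4) g=2 f=6, (3,3) g=4 f=8]

expanded=(2,3); open=[(0,5) g=1 f=8, (1,5) g=2 f=8, (2,2) g=4 f=6, (2,4) g=2 f=6, (3,3) g=4 f=8]; closed=[(0,4), (1,3), (1,4), (2,3)]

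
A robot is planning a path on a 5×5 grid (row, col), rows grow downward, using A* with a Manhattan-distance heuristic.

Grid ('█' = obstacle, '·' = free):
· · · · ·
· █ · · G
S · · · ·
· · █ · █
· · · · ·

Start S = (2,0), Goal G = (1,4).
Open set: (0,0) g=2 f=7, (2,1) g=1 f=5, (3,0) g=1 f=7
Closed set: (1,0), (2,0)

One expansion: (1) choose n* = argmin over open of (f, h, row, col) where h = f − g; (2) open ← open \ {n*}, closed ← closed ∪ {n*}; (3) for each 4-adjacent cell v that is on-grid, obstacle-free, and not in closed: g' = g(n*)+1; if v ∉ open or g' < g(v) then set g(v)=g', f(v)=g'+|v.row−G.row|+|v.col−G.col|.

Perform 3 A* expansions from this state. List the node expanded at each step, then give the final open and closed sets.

step 1: expand (2,1) (f=5, h=4) → closed; open now [(0,0) g=2 f=7, (2,2) g=2 f=5, (3,0) g=1 f=7, (3,1) g=2 f=7]
step 2: expand (2,2) (f=5, h=3) → closed; open now [(0,0) g=2 f=7, (1,2) g=3 f=5, (2,3) g=3 f=5, (3,0) g=1 f=7, (3,1) g=2 f=7]
step 3: expand (1,2) (f=5, h=2) → closed; open now [(0,0) g=2 f=7, (0,2) g=4 f=7, (1,3) g=4 f=5, (2,3) g=3 f=5, (3,0) g=1 f=7, (3,1) g=2 f=7]

order=[(2,1) → (2,2) → (1,2)]; open=[(0,0) g=2 f=7, (0,2) g=4 f=7, (1,3) g=4 f=5, (2,3) g=3 f=5, (3,0) g=1 f=7, (3,1) g=2 f=7]; closed=[(1,0), (1,2), (2,0), (2,1), (2,2)]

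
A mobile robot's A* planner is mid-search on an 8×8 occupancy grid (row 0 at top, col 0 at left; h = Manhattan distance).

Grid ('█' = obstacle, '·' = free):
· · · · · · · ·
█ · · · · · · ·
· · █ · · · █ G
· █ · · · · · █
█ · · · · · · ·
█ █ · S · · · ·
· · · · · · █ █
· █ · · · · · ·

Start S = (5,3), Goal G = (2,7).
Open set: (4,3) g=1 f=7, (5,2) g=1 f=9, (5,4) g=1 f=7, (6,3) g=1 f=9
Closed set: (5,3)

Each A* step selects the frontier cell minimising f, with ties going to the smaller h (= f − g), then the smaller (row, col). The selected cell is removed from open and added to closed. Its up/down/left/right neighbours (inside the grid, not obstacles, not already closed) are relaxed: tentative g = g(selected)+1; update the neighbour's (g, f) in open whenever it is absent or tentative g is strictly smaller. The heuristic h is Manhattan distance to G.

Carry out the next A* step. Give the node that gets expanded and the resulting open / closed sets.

expanded=(4,3); open=[(3,3) g=2 f=7, (4,2) g=2 f=9, (4,4) g=2 f=7, (5,2) g=1 f=9, (5,4) g=1 f=7, (6,3) g=1 f=9]; closed=[(4,3), (5,3)]

step 1: expand (4,3) (f=7, h=6) → closed; open now [(3,3) g=2 f=7, (4,2) g=2 f=9, (4,4) g=2 f=7, (5,2) g=1 f=9, (5,4) g=1 f=7, (6,3) g=1 f=9]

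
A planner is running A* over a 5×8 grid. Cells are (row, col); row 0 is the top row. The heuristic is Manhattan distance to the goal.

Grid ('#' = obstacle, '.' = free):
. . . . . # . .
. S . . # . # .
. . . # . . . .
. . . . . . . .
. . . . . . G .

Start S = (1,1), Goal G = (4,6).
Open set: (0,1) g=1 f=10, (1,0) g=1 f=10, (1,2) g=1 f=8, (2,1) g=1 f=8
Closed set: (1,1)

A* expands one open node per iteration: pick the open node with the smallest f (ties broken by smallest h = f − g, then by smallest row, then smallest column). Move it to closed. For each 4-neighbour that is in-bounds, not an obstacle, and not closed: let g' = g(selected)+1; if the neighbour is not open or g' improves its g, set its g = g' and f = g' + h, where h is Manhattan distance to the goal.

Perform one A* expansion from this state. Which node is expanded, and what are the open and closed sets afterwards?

expanded=(1,2); open=[(0,1) g=1 f=10, (0,2) g=2 f=10, (1,0) g=1 f=10, (1,3) g=2 f=8, (2,1) g=1 f=8, (2,2) g=2 f=8]; closed=[(1,1), (1,2)]

step 1: expand (1,2) (f=8, h=7) → closed; open now [(0,1) g=1 f=10, (0,2) g=2 f=10, (1,0) g=1 f=10, (1,3) g=2 f=8, (2,1) g=1 f=8, (2,2) g=2 f=8]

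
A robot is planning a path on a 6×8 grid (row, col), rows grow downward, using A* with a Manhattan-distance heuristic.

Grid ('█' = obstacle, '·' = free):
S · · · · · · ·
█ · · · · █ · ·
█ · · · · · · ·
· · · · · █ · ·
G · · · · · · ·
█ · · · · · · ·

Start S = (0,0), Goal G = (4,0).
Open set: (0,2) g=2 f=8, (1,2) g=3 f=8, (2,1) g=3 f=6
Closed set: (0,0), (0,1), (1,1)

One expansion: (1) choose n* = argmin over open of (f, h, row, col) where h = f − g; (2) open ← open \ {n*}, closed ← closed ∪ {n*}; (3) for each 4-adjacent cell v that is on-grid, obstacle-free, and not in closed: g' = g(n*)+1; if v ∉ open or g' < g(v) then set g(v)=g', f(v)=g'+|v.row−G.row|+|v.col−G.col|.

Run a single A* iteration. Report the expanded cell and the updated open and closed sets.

step 1: expand (2,1) (f=6, h=3) → closed; open now [(0,2) g=2 f=8, (1,2) g=3 f=8, (2,2) g=4 f=8, (3,1) g=4 f=6]

expanded=(2,1); open=[(0,2) g=2 f=8, (1,2) g=3 f=8, (2,2) g=4 f=8, (3,1) g=4 f=6]; closed=[(0,0), (0,1), (1,1), (2,1)]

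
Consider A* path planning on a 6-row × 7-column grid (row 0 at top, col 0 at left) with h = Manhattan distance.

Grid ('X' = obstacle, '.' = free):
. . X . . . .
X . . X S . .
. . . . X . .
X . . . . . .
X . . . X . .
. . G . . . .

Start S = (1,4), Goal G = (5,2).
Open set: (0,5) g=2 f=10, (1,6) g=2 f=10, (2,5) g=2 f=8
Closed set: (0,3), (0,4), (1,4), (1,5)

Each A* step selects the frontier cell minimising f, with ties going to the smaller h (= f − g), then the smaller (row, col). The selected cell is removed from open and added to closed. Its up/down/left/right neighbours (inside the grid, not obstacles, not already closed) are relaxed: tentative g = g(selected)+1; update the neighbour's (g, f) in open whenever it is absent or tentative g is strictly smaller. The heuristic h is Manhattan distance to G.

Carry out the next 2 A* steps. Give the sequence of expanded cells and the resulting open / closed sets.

order=[(2,5) → (3,5)]; open=[(0,5) g=2 f=10, (1,6) g=2 f=10, (2,6) g=3 f=10, (3,4) g=4 f=8, (3,6) g=4 f=10, (4,5) g=4 f=8]; closed=[(0,3), (0,4), (1,4), (1,5), (2,5), (3,5)]

step 1: expand (2,5) (f=8, h=6) → closed; open now [(0,5) g=2 f=10, (1,6) g=2 f=10, (2,6) g=3 f=10, (3,5) g=3 f=8]
step 2: expand (3,5) (f=8, h=5) → closed; open now [(0,5) g=2 f=10, (1,6) g=2 f=10, (2,6) g=3 f=10, (3,4) g=4 f=8, (3,6) g=4 f=10, (4,5) g=4 f=8]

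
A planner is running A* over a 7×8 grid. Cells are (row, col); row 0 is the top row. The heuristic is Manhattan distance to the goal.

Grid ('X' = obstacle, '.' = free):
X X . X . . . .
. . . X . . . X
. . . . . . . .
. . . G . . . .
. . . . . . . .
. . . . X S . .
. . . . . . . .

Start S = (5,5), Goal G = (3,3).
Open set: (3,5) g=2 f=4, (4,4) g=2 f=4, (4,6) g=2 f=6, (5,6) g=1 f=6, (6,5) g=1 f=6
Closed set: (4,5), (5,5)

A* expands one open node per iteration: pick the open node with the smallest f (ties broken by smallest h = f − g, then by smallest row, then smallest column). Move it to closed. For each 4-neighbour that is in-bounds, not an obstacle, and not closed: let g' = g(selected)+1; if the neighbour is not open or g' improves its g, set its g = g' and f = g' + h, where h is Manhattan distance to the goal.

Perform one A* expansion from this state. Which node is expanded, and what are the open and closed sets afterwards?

step 1: expand (3,5) (f=4, h=2) → closed; open now [(2,5) g=3 f=6, (3,4) g=3 f=4, (3,6) g=3 f=6, (4,4) g=2 f=4, (4,6) g=2 f=6, (5,6) g=1 f=6, (6,5) g=1 f=6]

expanded=(3,5); open=[(2,5) g=3 f=6, (3,4) g=3 f=4, (3,6) g=3 f=6, (4,4) g=2 f=4, (4,6) g=2 f=6, (5,6) g=1 f=6, (6,5) g=1 f=6]; closed=[(3,5), (4,5), (5,5)]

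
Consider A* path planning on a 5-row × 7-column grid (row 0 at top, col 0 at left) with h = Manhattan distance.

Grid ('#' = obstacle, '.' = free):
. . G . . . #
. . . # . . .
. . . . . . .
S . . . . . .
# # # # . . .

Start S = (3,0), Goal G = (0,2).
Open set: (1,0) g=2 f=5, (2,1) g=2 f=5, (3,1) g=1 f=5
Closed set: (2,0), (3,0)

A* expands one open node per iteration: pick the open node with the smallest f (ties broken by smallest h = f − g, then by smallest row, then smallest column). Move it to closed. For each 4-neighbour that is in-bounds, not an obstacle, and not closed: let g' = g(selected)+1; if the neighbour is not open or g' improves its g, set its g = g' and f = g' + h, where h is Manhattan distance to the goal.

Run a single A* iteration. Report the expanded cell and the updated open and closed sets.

expanded=(1,0); open=[(0,0) g=3 f=5, (1,1) g=3 f=5, (2,1) g=2 f=5, (3,1) g=1 f=5]; closed=[(1,0), (2,0), (3,0)]

step 1: expand (1,0) (f=5, h=3) → closed; open now [(0,0) g=3 f=5, (1,1) g=3 f=5, (2,1) g=2 f=5, (3,1) g=1 f=5]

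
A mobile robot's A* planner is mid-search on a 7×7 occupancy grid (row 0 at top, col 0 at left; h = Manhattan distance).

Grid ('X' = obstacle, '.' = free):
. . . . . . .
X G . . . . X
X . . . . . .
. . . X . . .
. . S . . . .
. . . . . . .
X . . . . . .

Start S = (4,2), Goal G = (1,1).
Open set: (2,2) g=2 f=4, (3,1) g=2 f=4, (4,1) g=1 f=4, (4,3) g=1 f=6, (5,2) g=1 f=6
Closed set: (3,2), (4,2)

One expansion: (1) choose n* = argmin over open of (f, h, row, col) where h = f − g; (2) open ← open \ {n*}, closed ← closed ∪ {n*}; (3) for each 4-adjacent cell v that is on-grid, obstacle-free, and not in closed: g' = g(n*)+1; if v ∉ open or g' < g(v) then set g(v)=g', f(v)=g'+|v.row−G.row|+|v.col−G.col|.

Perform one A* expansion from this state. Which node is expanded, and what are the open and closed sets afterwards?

step 1: expand (2,2) (f=4, h=2) → closed; open now [(1,2) g=3 f=4, (2,1) g=3 f=4, (2,3) g=3 f=6, (3,1) g=2 f=4, (4,1) g=1 f=4, (4,3) g=1 f=6, (5,2) g=1 f=6]

expanded=(2,2); open=[(1,2) g=3 f=4, (2,1) g=3 f=4, (2,3) g=3 f=6, (3,1) g=2 f=4, (4,1) g=1 f=4, (4,3) g=1 f=6, (5,2) g=1 f=6]; closed=[(2,2), (3,2), (4,2)]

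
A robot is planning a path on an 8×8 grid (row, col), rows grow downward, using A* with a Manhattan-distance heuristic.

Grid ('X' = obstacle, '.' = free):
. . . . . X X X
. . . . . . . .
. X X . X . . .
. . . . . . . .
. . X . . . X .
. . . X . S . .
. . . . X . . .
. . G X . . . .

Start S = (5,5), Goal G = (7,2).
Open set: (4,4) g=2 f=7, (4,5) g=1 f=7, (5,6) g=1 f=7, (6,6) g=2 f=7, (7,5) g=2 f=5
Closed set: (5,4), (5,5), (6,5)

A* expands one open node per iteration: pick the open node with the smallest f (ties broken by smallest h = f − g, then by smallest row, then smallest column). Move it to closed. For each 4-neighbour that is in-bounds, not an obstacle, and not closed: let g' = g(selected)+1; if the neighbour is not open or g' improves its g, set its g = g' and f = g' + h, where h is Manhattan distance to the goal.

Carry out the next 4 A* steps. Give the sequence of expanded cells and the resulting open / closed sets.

step 1: expand (7,5) (f=5, h=3) → closed; open now [(4,4) g=2 f=7, (4,5) g=1 f=7, (5,6) g=1 f=7, (6,6) g=2 f=7, (7,4) g=3 f=5, (7,6) g=3 f=7]
step 2: expand (7,4) (f=5, h=2) → closed; open now [(4,4) g=2 f=7, (4,5) g=1 f=7, (5,6) g=1 f=7, (6,6) g=2 f=7, (7,6) g=3 f=7]
step 3: expand (7,6) (f=7, h=4) → closed; open now [(4,4) g=2 f=7, (4,5) g=1 f=7, (5,6) g=1 f=7, (6,6) g=2 f=7, (7,7) g=4 f=9]
step 4: expand (4,4) (f=7, h=5) → closed; open now [(3,4) g=3 f=9, (4,3) g=3 f=7, (4,5) g=1 f=7, (5,6) g=1 f=7, (6,6) g=2 f=7, (7,7) g=4 f=9]

order=[(7,5) → (7,4) → (7,6) → (4,4)]; open=[(3,4) g=3 f=9, (4,3) g=3 f=7, (4,5) g=1 f=7, (5,6) g=1 f=7, (6,6) g=2 f=7, (7,7) g=4 f=9]; closed=[(4,4), (5,4), (5,5), (6,5), (7,4), (7,5), (7,6)]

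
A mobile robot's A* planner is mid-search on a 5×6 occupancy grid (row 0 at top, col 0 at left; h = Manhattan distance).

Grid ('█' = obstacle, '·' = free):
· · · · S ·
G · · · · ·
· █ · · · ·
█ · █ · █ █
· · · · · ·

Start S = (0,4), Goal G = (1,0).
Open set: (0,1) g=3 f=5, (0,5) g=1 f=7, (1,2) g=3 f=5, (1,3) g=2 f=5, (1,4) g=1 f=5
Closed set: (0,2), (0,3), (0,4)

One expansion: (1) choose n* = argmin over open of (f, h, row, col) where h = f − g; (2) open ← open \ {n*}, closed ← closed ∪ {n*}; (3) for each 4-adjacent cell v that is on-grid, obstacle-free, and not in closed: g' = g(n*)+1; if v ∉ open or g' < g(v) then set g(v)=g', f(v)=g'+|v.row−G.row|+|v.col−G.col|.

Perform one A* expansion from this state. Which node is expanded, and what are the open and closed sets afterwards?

expanded=(0,1); open=[(0,0) g=4 f=5, (0,5) g=1 f=7, (1,1) g=4 f=5, (1,2) g=3 f=5, (1,3) g=2 f=5, (1,4) g=1 f=5]; closed=[(0,1), (0,2), (0,3), (0,4)]

step 1: expand (0,1) (f=5, h=2) → closed; open now [(0,0) g=4 f=5, (0,5) g=1 f=7, (1,1) g=4 f=5, (1,2) g=3 f=5, (1,3) g=2 f=5, (1,4) g=1 f=5]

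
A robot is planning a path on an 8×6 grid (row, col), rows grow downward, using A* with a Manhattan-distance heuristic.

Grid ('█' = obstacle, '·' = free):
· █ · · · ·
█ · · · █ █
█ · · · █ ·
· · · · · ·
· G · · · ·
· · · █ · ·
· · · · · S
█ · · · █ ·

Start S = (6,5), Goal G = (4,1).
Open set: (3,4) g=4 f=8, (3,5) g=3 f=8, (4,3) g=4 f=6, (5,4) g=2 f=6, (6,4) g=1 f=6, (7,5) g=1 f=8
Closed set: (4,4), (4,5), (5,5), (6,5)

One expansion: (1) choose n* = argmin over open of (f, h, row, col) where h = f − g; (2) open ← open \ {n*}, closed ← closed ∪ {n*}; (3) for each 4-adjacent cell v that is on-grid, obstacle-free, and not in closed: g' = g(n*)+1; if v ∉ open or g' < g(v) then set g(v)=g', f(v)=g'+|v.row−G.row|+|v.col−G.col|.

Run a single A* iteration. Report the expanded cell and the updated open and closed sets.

expanded=(4,3); open=[(3,3) g=5 f=8, (3,4) g=4 f=8, (3,5) g=3 f=8, (4,2) g=5 f=6, (5,4) g=2 f=6, (6,4) g=1 f=6, (7,5) g=1 f=8]; closed=[(4,3), (4,4), (4,5), (5,5), (6,5)]

step 1: expand (4,3) (f=6, h=2) → closed; open now [(3,3) g=5 f=8, (3,4) g=4 f=8, (3,5) g=3 f=8, (4,2) g=5 f=6, (5,4) g=2 f=6, (6,4) g=1 f=6, (7,5) g=1 f=8]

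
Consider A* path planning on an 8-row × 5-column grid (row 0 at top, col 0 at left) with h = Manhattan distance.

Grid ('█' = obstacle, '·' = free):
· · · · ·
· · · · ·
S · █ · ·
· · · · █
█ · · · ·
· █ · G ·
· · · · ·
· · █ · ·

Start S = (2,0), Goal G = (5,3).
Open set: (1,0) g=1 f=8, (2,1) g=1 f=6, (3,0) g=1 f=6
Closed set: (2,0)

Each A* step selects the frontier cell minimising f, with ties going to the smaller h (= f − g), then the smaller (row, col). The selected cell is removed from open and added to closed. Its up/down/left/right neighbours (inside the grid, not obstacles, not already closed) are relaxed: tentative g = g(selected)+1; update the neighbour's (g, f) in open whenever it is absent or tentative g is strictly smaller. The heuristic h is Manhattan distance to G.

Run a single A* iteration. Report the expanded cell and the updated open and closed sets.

expanded=(2,1); open=[(1,0) g=1 f=8, (1,1) g=2 f=8, (3,0) g=1 f=6, (3,1) g=2 f=6]; closed=[(2,0), (2,1)]

step 1: expand (2,1) (f=6, h=5) → closed; open now [(1,0) g=1 f=8, (1,1) g=2 f=8, (3,0) g=1 f=6, (3,1) g=2 f=6]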